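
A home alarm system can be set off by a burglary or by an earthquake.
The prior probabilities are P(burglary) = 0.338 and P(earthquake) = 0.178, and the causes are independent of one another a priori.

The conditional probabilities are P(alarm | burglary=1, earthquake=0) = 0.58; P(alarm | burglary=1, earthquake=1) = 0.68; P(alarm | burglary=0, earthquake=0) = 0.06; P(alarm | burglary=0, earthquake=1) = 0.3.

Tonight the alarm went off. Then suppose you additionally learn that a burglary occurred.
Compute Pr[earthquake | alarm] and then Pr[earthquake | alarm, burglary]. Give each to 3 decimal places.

Pr[earthquake | alarm] ≈ 0.282; Pr[earthquake | alarm, burglary] ≈ 0.202

Enumerate the 4 (burglary, earthquake) configurations and weight by the priors:
  P(alarm) = 0.06·0.662·0.822 + 0.3·0.662·0.178 + 0.58·0.338·0.822 + 0.68·0.338·0.178
        = 0.032650 + 0.035351 + 0.161145 + 0.040912 = 0.270058
Keeping only the earthquake-present terms gives 0.076263, so
  P(earthquake | alarm) = 0.076263 / 0.270058 ≈ 0.282

With the extra evidence:
P(alarm | burglary) = 0.58·0.822 + 0.68·0.178 = 0.476760 + 0.121040 = 0.597800
Restricting to configurations with earthquake present: 0.68·0.178 = 0.121040.
So P(earthquake | alarm, burglary) = 0.121040/0.597800 ≈ 0.202.
The drop from 0.282 to 0.202 is the explaining-away (discounting) effect.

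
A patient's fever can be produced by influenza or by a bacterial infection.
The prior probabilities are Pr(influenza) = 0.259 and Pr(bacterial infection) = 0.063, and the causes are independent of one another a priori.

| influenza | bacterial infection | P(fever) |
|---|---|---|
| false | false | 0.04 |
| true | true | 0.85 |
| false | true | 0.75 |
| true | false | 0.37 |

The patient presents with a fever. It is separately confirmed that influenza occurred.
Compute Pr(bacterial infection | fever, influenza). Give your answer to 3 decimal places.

Pr(bacterial infection | fever, influenza) ≈ 0.134

P(fever | influenza) = 0.37*0.937 + 0.85*0.063 = 0.346690 + 0.053550 = 0.400240
The bacterial infection-present share is 0.85*0.063 = 0.053550.
Hence the posterior is 0.053550/0.400240 ≈ 0.134.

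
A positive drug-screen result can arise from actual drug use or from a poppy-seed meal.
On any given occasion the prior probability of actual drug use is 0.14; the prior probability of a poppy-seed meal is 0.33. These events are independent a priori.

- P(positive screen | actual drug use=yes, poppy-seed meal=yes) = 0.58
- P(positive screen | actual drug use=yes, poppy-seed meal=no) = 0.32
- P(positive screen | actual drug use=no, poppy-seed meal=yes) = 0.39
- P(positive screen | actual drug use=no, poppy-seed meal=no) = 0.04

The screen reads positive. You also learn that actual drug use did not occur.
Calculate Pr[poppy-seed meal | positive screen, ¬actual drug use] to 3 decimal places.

Pr[poppy-seed meal | positive screen, ¬actual drug use] ≈ 0.828

P(positive screen | ¬actual drug use) = 0.04×0.67 + 0.39×0.33 = 0.026800 + 0.128700 = 0.155500
Restricting to configurations with poppy-seed meal present: 0.39×0.33 = 0.128700.
So P(poppy-seed meal | positive screen, ¬actual drug use) = 0.128700/0.155500 ≈ 0.828.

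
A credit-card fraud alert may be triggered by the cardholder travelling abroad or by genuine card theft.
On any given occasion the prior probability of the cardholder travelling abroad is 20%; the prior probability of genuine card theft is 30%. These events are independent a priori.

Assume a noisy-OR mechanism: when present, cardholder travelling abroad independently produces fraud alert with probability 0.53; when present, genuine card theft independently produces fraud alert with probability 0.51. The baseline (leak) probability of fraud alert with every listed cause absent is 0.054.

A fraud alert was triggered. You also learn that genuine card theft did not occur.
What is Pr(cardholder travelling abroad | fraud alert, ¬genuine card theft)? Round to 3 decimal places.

Pr(cardholder travelling abroad | fraud alert, ¬genuine card theft) ≈ 0.720

Under noisy-OR, P(fraud alert | causes) = 1 − (1−0.054)·∏(1−qᵢ) over the active causes.
For the numerator, keep only cardholder travelling abroad=true terms: 0.55538·0.2 = 0.111076
Normalizer over all consistent configurations: 0.054·0.8 + 0.55538·0.2 = 0.154276
P(cardholder travelling abroad | fraud alert, ¬genuine card theft) = 0.111076/0.154276 ≈ 0.720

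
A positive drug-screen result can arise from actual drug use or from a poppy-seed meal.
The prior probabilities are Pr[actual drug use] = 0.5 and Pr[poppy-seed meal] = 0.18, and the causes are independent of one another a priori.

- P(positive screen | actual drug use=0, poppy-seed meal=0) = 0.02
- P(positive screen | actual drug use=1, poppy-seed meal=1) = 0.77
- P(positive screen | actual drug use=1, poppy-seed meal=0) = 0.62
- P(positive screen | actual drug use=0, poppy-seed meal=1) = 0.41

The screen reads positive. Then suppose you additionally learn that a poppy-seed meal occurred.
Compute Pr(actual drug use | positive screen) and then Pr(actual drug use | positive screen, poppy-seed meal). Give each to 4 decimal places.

Pr(actual drug use | positive screen) ≈ 0.8776; Pr(actual drug use | positive screen, poppy-seed meal) ≈ 0.6525

For the numerator, keep only actual drug use=true terms: 0.254200 + 0.069300 = 0.323500
Denominator P(positive screen): 0.02*0.5*0.82 + 0.41*0.5*0.18 + 0.62*0.5*0.82 + 0.77*0.5*0.18 = 0.368600
P(actual drug use | positive screen) = 0.323500/0.368600 ≈ 0.8776

With the extra evidence:
By total probability over both values of actual drug use:
  P(positive screen | poppy-seed meal) = 0.41*0.5 + 0.77*0.5
        = 0.205000 + 0.385000 = 0.590000
Keeping only the actual drug use-present terms gives 0.385000, so
  P(actual drug use | positive screen, poppy-seed meal) = 0.385000 / 0.590000 ≈ 0.6525
— poppy-seed meal explains away the evidence for actual drug use.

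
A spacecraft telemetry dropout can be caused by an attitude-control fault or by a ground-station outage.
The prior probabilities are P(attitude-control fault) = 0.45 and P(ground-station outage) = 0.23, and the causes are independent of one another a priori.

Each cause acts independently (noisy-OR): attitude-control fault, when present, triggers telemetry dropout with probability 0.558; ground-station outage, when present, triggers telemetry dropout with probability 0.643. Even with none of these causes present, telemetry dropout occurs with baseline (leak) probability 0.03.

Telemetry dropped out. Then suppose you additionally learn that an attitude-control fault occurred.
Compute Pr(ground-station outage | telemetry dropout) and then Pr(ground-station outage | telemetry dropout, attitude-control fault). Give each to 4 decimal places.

Under noisy-OR, P(telemetry dropout | causes) = 1 − (1−0.03)·∏(1−qᵢ) over the active causes.
Enumerate the 4 (attitude-control fault, ground-station outage) configurations and weight by the priors:
  P(telemetry dropout) = 0.03*0.55*0.77 + 0.65371*0.55*0.23 + 0.57126*0.45*0.77 + 0.84694*0.45*0.23
        = 0.012705 + 0.082694 + 0.197942 + 0.087658 = 0.380999
Configurations with ground-station outage contribute 0.170352, so
  P(ground-station outage | telemetry dropout) = 0.170352 / 0.380999 ≈ 0.4471

With the extra evidence:
Enumerate both values of ground-station outage and weight by the priors:
  P(telemetry dropout | attitude-control fault) = 0.57126·0.77 + 0.84694·0.23
        = 0.439870 + 0.194796 = 0.634666
The terms with ground-station outage present sum to 0.194796, so
  P(ground-station outage | telemetry dropout, attitude-control fault) = 0.194796 / 0.634666 ≈ 0.3069

Pr(ground-station outage | telemetry dropout) ≈ 0.4471; Pr(ground-station outage | telemetry dropout, attitude-control fault) ≈ 0.3069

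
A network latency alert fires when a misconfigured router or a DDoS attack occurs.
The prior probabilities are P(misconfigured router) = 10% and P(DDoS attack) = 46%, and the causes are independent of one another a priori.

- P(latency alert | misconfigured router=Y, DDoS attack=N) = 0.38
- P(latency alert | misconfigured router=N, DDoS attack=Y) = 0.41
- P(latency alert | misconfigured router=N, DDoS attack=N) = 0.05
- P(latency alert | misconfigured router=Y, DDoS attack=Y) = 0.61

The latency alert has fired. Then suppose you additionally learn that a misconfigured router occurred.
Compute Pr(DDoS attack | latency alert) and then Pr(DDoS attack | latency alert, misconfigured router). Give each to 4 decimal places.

Pr(DDoS attack | latency alert) ≈ 0.8153; Pr(DDoS attack | latency alert, misconfigured router) ≈ 0.5776

Sum P(latency alert|·) weighted by the priors over the 4 (misconfigured router, DDoS attack) configurations:
  P(latency alert) = 0.05·0.9·0.54 + 0.41·0.9·0.46 + 0.38·0.1·0.54 + 0.61·0.1·0.46
        = 0.024300 + 0.169740 + 0.020520 + 0.028060 = 0.242620
The terms with DDoS attack present sum to 0.197800, so
  P(DDoS attack | latency alert) = 0.197800 / 0.242620 ≈ 0.8153

Now also conditioning on misconfigured router=true:
Numerator (weight on configurations with DDoS attack): 0.61×0.46 = 0.280600
Normalizer over all consistent configurations: 0.38×0.54 + 0.61×0.46 = 0.485800
P(DDoS attack | latency alert, misconfigured router) = 0.280600/0.485800 ≈ 0.5776
Conditioning on misconfigured router lowers the posterior on DDoS attack: the classic explaining-away effect in a common-effect structure.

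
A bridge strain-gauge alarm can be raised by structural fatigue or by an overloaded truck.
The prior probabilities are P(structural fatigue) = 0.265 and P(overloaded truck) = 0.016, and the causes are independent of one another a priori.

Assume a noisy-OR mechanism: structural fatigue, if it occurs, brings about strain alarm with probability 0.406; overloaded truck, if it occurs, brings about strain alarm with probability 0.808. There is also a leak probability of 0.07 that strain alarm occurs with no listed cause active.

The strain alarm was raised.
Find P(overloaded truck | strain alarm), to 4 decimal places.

P(overloaded truck | strain alarm) ≈ 0.0744

Under noisy-OR, P(strain alarm | causes) = 1 − (1−0.07)·∏(1−qᵢ) over the active causes.
P(strain alarm) = 0.07*0.735*0.984 + 0.82144*0.735*0.016 + 0.44758*0.265*0.984 + 0.893935*0.265*0.016 = 0.050627 + 0.009660 + 0.116711 + 0.003790 = 0.180788
Of this, 0.013450 comes from 0.009660 + 0.003790 (the overloaded truck=true cases).
So P(overloaded truck | strain alarm) = 0.013450/0.180788 ≈ 0.0744.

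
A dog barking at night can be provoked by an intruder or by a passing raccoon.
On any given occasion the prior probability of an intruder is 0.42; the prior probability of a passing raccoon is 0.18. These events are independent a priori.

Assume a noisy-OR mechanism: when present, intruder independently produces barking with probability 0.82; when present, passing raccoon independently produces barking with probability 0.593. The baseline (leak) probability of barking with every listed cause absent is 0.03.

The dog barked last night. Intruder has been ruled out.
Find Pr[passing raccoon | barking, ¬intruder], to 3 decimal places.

Pr[passing raccoon | barking, ¬intruder] ≈ 0.816

Under noisy-OR, P(barking | causes) = 1 − (1−0.03)·∏(1−qᵢ) over the active causes.
Numerator (weight on configurations with passing raccoon): 0.60521×0.18 = 0.108938
Denominator P(barking | ¬intruder): 0.03×0.82 + 0.60521×0.18 = 0.133538
Posterior = 0.108938 / 0.133538 ≈ 0.816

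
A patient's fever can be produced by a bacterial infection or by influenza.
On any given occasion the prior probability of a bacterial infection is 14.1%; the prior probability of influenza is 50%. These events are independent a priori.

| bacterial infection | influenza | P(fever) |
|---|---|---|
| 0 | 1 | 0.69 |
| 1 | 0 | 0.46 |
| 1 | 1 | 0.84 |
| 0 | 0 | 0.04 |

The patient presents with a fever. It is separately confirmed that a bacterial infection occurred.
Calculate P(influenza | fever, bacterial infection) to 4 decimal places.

P(influenza | fever, bacterial infection) ≈ 0.6462

Weight on influenza=true, given the evidence: 0.84*0.5 = 0.420000
The normalizing constant is 0.46*0.5 + 0.84*0.5 = 0.650000
P(influenza | fever, bacterial infection) = 0.420000/0.650000 ≈ 0.6462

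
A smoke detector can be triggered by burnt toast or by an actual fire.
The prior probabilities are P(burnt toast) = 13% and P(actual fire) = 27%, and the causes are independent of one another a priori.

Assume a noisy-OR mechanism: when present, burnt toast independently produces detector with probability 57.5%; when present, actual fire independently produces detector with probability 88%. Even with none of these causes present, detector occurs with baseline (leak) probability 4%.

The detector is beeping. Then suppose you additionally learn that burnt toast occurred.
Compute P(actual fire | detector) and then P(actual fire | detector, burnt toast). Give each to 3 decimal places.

Under noisy-OR, P(detector | causes) = 1 − (1−0.04)·∏(1−qᵢ) over the active causes.
By total probability over the 4 (burnt toast, actual fire) configurations:
  P(detector) = 0.04*0.87*0.73 + 0.8848*0.87*0.27 + 0.592*0.13*0.73 + 0.95104*0.13*0.27
        = 0.025404 + 0.207840 + 0.056181 + 0.033382 = 0.322807
The terms with actual fire present sum to 0.241222, so
  P(actual fire | detector) = 0.241222 / 0.322807 ≈ 0.747

With the extra evidence:
P(detector | burnt toast) = 0.592*0.73 + 0.95104*0.27 = 0.432160 + 0.256781 = 0.688941
Of this, 0.256781 comes from 0.95104*0.27 (the actual fire=true cases).
P(actual fire | detector, burnt toast) = 0.256781 / 0.688941 ≈ 0.373

P(actual fire | detector) ≈ 0.747; P(actual fire | detector, burnt toast) ≈ 0.373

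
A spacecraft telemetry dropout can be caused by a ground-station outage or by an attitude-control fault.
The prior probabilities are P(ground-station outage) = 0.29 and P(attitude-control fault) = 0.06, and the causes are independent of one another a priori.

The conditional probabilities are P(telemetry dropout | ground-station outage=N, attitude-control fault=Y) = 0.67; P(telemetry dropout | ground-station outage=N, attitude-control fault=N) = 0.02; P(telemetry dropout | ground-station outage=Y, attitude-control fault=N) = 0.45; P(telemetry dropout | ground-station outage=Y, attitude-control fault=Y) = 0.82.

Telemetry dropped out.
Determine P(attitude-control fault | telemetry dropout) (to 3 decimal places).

P(attitude-control fault | telemetry dropout) ≈ 0.239

Enumerate the 4 (ground-station outage, attitude-control fault) configurations and weight by the priors:
  P(telemetry dropout) = 0.02×0.71×0.94 + 0.67×0.71×0.06 + 0.45×0.29×0.94 + 0.82×0.29×0.06
        = 0.013348 + 0.028542 + 0.122670 + 0.014268 = 0.178828
The terms with attitude-control fault present sum to 0.042810, so
  P(attitude-control fault | telemetry dropout) = 0.042810 / 0.178828 ≈ 0.239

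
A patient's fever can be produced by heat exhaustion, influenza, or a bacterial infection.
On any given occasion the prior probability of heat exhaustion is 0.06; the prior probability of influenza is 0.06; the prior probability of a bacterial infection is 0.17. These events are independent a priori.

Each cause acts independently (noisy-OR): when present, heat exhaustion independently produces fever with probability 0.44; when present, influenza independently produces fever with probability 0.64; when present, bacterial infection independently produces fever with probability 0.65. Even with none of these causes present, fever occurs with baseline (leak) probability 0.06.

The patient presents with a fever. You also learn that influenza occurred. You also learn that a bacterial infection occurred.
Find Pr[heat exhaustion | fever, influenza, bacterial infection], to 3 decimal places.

Pr[heat exhaustion | fever, influenza, bacterial infection] ≈ 0.063

Under noisy-OR, P(fever | causes) = 1 − (1−0.06)·∏(1−qᵢ) over the active causes.
P(fever | influenza, bacterial infection) = 0.88156·0.94 + 0.933674·0.06 = 0.828666 + 0.056020 = 0.884686
The heat exhaustion-present share is 0.933674·0.06 = 0.056020.
Hence the posterior is 0.056020/0.884686 ≈ 0.063.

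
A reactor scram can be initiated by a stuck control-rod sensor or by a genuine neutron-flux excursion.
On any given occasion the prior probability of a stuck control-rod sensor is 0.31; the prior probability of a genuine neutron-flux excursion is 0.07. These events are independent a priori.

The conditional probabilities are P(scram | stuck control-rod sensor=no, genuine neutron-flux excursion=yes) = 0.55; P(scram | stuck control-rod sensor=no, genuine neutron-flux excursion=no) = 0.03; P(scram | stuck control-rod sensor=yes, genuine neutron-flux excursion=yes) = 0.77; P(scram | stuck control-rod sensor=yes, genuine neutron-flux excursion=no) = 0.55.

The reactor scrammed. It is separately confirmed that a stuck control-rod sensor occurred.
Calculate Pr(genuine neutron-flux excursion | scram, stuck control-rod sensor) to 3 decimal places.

P(scram | stuck control-rod sensor) = 0.55*0.93 + 0.77*0.07 = 0.511500 + 0.053900 = 0.565400
Of this, 0.053900 comes from 0.77*0.07 (the genuine neutron-flux excursion=true cases).
P(genuine neutron-flux excursion | scram, stuck control-rod sensor) = 0.053900 / 0.565400 ≈ 0.095

Pr(genuine neutron-flux excursion | scram, stuck control-rod sensor) ≈ 0.095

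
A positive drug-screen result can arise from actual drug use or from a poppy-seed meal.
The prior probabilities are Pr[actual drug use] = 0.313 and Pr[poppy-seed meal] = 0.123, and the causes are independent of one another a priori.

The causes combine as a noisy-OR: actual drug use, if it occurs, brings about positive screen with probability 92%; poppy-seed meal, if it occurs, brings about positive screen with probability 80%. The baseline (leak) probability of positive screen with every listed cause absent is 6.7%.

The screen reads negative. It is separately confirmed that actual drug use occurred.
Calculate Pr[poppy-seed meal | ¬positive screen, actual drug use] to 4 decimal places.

Pr[poppy-seed meal | ¬positive screen, actual drug use] ≈ 0.0273

Under noisy-OR, P(positive screen | causes) = 1 − (1−0.067)·∏(1−qᵢ) over the active causes.
By total probability over both values of poppy-seed meal:
  P(¬positive screen | actual drug use) = 0.07464×0.877 + 0.014928×0.123
        = 0.065459 + 0.001836 = 0.067295
The terms with poppy-seed meal present sum to 0.001836, so
  P(poppy-seed meal | ¬positive screen, actual drug use) = 0.001836 / 0.067295 ≈ 0.0273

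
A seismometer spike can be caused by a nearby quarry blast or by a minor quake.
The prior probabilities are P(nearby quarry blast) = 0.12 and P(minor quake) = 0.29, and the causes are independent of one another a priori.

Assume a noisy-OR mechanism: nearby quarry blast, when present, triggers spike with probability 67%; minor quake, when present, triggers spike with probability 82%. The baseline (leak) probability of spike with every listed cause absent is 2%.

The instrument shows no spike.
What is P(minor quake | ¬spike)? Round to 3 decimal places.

Under noisy-OR, P(spike | causes) = 1 − (1−0.02)·∏(1−qᵢ) over the active causes.
For the numerator, keep only minor quake=true terms: 0.045017 + 0.002026 = 0.047043
Normalizer over all consistent configurations: 0.98*0.88*0.71 + 0.1764*0.88*0.29 + 0.3234*0.12*0.71 + 0.058212*0.12*0.29 = 0.686901
P(minor quake | ¬spike) = 0.047043/0.686901 ≈ 0.068

P(minor quake | ¬spike) ≈ 0.068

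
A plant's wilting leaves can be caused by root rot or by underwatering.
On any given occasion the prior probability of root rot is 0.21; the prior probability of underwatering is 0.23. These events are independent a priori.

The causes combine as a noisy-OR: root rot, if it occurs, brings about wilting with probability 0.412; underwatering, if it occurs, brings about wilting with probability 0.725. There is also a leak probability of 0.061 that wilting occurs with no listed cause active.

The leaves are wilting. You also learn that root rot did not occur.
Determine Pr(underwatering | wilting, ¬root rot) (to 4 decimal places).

Pr(underwatering | wilting, ¬root rot) ≈ 0.7841

Under noisy-OR, P(wilting | causes) = 1 − (1−0.061)·∏(1−qᵢ) over the active causes.
By total probability over both values of underwatering:
  P(wilting | ¬root rot) = 0.061*0.77 + 0.741775*0.23
        = 0.046970 + 0.170608 = 0.217578
Keeping only the underwatering-present terms gives 0.170608, so
  P(underwatering | wilting, ¬root rot) = 0.170608 / 0.217578 ≈ 0.7841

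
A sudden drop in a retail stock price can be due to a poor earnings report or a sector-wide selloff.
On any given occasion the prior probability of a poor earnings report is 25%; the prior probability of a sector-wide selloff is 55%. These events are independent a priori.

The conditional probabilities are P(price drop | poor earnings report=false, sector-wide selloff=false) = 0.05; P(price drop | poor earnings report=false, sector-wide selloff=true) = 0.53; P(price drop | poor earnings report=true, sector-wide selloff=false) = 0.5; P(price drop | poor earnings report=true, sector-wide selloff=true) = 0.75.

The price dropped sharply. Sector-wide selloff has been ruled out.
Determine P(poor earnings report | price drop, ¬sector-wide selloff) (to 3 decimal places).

P(price drop | ¬sector-wide selloff) = 0.05·0.75 + 0.5·0.25 = 0.037500 + 0.125000 = 0.162500
The poor earnings report-present share is 0.5·0.25 = 0.125000.
P(poor earnings report | price drop, ¬sector-wide selloff) = 0.125000 / 0.162500 ≈ 0.769

P(poor earnings report | price drop, ¬sector-wide selloff) ≈ 0.769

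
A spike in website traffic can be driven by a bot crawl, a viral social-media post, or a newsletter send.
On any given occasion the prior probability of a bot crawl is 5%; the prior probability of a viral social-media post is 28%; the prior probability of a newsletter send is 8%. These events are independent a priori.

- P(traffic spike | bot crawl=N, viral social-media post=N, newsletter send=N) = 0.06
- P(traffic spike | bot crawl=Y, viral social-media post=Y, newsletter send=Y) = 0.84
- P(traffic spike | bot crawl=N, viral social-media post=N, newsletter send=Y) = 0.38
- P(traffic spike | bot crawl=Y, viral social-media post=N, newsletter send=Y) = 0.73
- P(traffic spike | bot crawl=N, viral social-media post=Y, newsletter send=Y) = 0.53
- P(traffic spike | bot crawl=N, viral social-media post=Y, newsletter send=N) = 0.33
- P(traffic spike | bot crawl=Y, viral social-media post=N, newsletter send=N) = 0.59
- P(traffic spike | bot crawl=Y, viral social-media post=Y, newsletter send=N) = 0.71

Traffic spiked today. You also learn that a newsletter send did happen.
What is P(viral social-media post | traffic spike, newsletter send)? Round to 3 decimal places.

P(viral social-media post | traffic spike, newsletter send) ≈ 0.348

P(traffic spike | newsletter send) = 0.38*0.95*0.72 + 0.53*0.95*0.28 + 0.73*0.05*0.72 + 0.84*0.05*0.28 = 0.259920 + 0.140980 + 0.026280 + 0.011760 = 0.438940
Restricting to configurations with viral social-media post present: 0.140980 + 0.011760 = 0.152740.
P(viral social-media post | traffic spike, newsletter send) = 0.152740 / 0.438940 ≈ 0.348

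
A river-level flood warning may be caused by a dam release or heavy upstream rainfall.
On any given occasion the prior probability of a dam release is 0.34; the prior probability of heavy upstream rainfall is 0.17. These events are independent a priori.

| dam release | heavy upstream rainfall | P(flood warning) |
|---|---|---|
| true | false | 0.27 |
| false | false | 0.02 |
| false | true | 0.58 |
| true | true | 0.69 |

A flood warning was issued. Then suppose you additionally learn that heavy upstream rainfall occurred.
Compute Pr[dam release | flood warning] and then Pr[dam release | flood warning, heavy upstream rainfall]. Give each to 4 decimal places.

Pr[dam release | flood warning] ≈ 0.6042; Pr[dam release | flood warning, heavy upstream rainfall] ≈ 0.3800

P(flood warning) = 0.02*0.66*0.83 + 0.58*0.66*0.17 + 0.27*0.34*0.83 + 0.69*0.34*0.17 = 0.010956 + 0.065076 + 0.076194 + 0.039882 = 0.192108
Restricting to configurations with dam release present: 0.076194 + 0.039882 = 0.116076.
So P(dam release | flood warning) = 0.116076/0.192108 ≈ 0.6042.

Now condition on the additional information:
P(flood warning | heavy upstream rainfall) = 0.58·0.66 + 0.69·0.34 = 0.382800 + 0.234600 = 0.617400
The dam release-present share is 0.69·0.34 = 0.234600.
Hence the posterior is 0.234600/0.617400 ≈ 0.3800.
The drop from 0.6042 to 0.3800 is the explaining-away (discounting) effect.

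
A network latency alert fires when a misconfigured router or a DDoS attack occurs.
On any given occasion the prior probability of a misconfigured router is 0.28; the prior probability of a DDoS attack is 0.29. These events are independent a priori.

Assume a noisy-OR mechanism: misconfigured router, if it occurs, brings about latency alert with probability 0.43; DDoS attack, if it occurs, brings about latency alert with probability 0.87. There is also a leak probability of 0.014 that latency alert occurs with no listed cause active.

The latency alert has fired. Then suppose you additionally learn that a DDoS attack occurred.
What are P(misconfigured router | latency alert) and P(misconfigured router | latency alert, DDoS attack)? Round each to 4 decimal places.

Under noisy-OR, P(latency alert | causes) = 1 − (1−0.014)·∏(1−qᵢ) over the active causes.
P(latency alert) = 0.014*0.72*0.71 + 0.87182*0.72*0.29 + 0.43798*0.28*0.71 + 0.926937*0.28*0.29 = 0.007157 + 0.182036 + 0.087070 + 0.075267 = 0.351530
Restricting to configurations with misconfigured router present: 0.087070 + 0.075267 = 0.162337.
Hence the posterior is 0.162337/0.351530 ≈ 0.4618.

Now condition on the additional information:
P(latency alert | DDoS attack) = 0.87182×0.72 + 0.926937×0.28 = 0.627710 + 0.259542 = 0.887252
The misconfigured router-present share is 0.926937×0.28 = 0.259542.
Hence the posterior is 0.259542/0.887252 ≈ 0.2925.

P(misconfigured router | latency alert) ≈ 0.4618; P(misconfigured router | latency alert, DDoS attack) ≈ 0.2925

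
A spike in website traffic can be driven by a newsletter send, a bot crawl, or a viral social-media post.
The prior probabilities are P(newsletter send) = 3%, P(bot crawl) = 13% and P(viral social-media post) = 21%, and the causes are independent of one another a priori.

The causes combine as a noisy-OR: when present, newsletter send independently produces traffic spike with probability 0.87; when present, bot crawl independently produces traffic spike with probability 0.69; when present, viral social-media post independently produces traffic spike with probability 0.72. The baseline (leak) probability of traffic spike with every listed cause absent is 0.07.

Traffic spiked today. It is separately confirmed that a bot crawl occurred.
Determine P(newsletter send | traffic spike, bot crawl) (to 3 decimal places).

P(newsletter send | traffic spike, bot crawl) ≈ 0.038

Under noisy-OR, P(traffic spike | causes) = 1 − (1−0.07)·∏(1−qᵢ) over the active causes.
Weight on newsletter send=true, given the evidence: 0.022812 + 0.006234 = 0.029046
Normalizer over all consistent configurations: 0.7117*0.97*0.79 + 0.919276*0.97*0.21 + 0.962521*0.03*0.79 + 0.989506*0.03*0.21 = 0.761679
Posterior = 0.029046 / 0.761679 ≈ 0.038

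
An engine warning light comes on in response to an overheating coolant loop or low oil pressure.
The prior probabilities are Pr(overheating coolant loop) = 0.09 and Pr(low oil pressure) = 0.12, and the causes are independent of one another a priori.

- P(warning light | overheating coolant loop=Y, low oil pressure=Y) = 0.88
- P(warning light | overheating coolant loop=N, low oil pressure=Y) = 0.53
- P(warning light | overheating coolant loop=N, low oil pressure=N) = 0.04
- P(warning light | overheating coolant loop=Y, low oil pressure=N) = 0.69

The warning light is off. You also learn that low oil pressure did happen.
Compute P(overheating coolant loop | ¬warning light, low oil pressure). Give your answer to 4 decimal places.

P(overheating coolant loop | ¬warning light, low oil pressure) ≈ 0.0246

For the numerator, keep only overheating coolant loop=true terms: 0.12·0.09 = 0.010800
Normalizer over all consistent configurations: 0.47·0.91 + 0.12·0.09 = 0.438500
P(overheating coolant loop | ¬warning light, low oil pressure) = 0.010800/0.438500 ≈ 0.0246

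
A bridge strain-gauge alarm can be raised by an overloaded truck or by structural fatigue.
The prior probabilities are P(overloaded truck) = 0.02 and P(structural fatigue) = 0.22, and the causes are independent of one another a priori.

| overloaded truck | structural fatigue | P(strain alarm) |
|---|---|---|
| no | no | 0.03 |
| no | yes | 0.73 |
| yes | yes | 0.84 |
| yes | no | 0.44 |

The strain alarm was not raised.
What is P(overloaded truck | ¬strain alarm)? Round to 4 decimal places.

Weight on overloaded truck=true, given the evidence: 0.008736 + 0.000704 = 0.009440
Denominator P(¬strain alarm): 0.97·0.98·0.78 + 0.27·0.98·0.22 + 0.56·0.02·0.78 + 0.16·0.02·0.22 = 0.809120
Posterior = 0.009440 / 0.809120 ≈ 0.0117

P(overloaded truck | ¬strain alarm) ≈ 0.0117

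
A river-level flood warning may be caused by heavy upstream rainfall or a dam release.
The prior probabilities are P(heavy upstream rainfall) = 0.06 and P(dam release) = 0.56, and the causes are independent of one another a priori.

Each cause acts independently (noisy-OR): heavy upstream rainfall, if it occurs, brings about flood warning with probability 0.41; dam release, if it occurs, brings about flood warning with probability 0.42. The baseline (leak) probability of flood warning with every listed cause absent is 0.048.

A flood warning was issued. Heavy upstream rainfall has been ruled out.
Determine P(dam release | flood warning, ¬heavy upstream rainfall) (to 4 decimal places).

Under noisy-OR, P(flood warning | causes) = 1 − (1−0.048)·∏(1−qᵢ) over the active causes.
Sum P(flood warning|·) weighted by the priors over both values of dam release:
  P(flood warning | ¬heavy upstream rainfall) = 0.048*0.44 + 0.44784*0.56
        = 0.021120 + 0.250790 = 0.271910
Configurations with dam release contribute 0.250790, so
  P(dam release | flood warning, ¬heavy upstream rainfall) = 0.250790 / 0.271910 ≈ 0.9223

P(dam release | flood warning, ¬heavy upstream rainfall) ≈ 0.9223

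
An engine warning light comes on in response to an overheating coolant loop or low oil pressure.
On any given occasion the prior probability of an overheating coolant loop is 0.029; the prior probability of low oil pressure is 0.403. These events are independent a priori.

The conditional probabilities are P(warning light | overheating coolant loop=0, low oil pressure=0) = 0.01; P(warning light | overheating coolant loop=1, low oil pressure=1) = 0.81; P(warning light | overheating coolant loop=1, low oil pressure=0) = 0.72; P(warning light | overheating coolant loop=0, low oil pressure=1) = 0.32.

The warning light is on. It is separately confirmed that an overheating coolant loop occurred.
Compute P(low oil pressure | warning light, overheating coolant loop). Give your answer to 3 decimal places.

P(low oil pressure | warning light, overheating coolant loop) ≈ 0.432

P(warning light | overheating coolant loop) = 0.72·0.597 + 0.81·0.403 = 0.429840 + 0.326430 = 0.756270
Restricting to configurations with low oil pressure present: 0.81·0.403 = 0.326430.
So P(low oil pressure | warning light, overheating coolant loop) = 0.326430/0.756270 ≈ 0.432.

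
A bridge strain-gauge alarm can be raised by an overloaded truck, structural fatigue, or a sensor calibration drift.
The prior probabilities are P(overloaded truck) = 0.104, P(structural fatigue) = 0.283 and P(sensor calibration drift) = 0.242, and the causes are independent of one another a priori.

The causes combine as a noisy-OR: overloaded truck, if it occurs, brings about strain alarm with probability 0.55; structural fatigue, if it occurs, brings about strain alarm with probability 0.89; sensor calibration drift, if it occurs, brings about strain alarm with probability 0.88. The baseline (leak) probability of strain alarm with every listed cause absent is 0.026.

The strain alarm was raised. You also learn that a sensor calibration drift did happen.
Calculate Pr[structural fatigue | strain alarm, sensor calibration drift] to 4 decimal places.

Pr[structural fatigue | strain alarm, sensor calibration drift] ≈ 0.3047

Under noisy-OR, P(strain alarm | causes) = 1 − (1−0.026)·∏(1−qᵢ) over the active causes.
By total probability over the 4 (overloaded truck, structural fatigue) configurations:
  P(strain alarm | sensor calibration drift) = 0.88312×0.896×0.717 + 0.987143×0.896×0.283 + 0.947404×0.104×0.717 + 0.994214×0.104×0.283
        = 0.567345 + 0.250308 + 0.070646 + 0.029262 = 0.917561
Configurations with structural fatigue contribute 0.279570, so
  P(structural fatigue | strain alarm, sensor calibration drift) = 0.279570 / 0.917561 ≈ 0.3047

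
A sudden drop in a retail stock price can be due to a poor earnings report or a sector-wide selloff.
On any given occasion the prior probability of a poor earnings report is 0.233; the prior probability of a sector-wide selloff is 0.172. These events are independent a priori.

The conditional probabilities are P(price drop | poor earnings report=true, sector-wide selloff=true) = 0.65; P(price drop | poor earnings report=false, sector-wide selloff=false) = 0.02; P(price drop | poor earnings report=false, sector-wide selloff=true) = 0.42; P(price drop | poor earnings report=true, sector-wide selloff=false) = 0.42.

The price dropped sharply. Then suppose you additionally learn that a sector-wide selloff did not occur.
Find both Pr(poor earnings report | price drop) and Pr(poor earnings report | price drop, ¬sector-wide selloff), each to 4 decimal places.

P(price drop) = 0.02×0.767×0.828 + 0.42×0.767×0.172 + 0.42×0.233×0.828 + 0.65×0.233×0.172 = 0.012702 + 0.055408 + 0.081028 + 0.026049 = 0.175187
The poor earnings report-present share is 0.081028 + 0.026049 = 0.107077.
So P(poor earnings report | price drop) = 0.107077/0.175187 ≈ 0.6112.

Now also conditioning on sector-wide selloff≠true:
P(price drop | ¬sector-wide selloff) = 0.02·0.767 + 0.42·0.233 = 0.015340 + 0.097860 = 0.113200
Of this, 0.097860 comes from 0.42·0.233 (the poor earnings report=true cases).
Hence the posterior is 0.097860/0.113200 ≈ 0.8645.
With sector-wide selloff excluded, poor earnings report must carry more of the explanatory weight for the price drop.

Pr(poor earnings report | price drop) ≈ 0.6112; Pr(poor earnings report | price drop, ¬sector-wide selloff) ≈ 0.8645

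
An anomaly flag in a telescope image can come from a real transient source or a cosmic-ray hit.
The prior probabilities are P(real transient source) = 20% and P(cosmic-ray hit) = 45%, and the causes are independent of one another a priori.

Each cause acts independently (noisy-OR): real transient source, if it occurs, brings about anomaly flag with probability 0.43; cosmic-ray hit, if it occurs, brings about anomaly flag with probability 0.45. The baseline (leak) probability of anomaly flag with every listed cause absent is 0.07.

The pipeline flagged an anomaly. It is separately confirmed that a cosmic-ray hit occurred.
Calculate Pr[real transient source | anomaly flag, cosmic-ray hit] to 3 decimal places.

Pr[real transient source | anomaly flag, cosmic-ray hit] ≈ 0.266

Under noisy-OR, P(anomaly flag | causes) = 1 − (1−0.07)·∏(1−qᵢ) over the active causes.
P(anomaly flag | cosmic-ray hit) = 0.4885*0.8 + 0.708445*0.2 = 0.390800 + 0.141689 = 0.532489
The real transient source-present share is 0.708445*0.2 = 0.141689.
Hence the posterior is 0.141689/0.532489 ≈ 0.266.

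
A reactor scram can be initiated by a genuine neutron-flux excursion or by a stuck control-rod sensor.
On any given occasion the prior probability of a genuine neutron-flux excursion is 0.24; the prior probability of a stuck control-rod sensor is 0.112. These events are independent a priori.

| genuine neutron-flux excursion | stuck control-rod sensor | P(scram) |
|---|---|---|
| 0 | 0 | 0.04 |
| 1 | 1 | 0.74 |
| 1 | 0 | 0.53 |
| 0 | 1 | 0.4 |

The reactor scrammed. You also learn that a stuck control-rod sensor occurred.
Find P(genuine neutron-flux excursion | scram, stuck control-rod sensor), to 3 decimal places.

P(genuine neutron-flux excursion | scram, stuck control-rod sensor) ≈ 0.369

Weight on genuine neutron-flux excursion=true, given the evidence: 0.74*0.24 = 0.177600
The normalizing constant is 0.4*0.76 + 0.74*0.24 = 0.481600
P(genuine neutron-flux excursion | scram, stuck control-rod sensor) = 0.177600/0.481600 ≈ 0.369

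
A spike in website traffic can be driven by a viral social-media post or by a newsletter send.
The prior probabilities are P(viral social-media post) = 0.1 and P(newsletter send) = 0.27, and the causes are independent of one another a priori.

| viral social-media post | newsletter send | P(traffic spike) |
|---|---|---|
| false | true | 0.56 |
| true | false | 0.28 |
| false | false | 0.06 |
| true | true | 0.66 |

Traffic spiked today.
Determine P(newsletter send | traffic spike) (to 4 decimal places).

P(newsletter send | traffic spike) ≈ 0.7200

P(traffic spike) = 0.06*0.9*0.73 + 0.56*0.9*0.27 + 0.28*0.1*0.73 + 0.66*0.1*0.27 = 0.039420 + 0.136080 + 0.020440 + 0.017820 = 0.213760
Restricting to configurations with newsletter send present: 0.136080 + 0.017820 = 0.153900.
Hence the posterior is 0.153900/0.213760 ≈ 0.7200.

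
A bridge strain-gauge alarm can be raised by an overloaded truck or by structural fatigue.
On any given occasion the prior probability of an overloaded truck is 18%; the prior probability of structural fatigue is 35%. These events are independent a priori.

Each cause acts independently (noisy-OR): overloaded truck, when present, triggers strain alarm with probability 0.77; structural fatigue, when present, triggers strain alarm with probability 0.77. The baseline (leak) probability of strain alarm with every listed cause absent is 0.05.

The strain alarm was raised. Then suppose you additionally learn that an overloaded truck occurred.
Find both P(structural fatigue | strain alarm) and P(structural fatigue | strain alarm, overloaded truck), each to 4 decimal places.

Under noisy-OR, P(strain alarm | causes) = 1 − (1−0.05)·∏(1−qᵢ) over the active causes.
Sum P(strain alarm|·) weighted by the priors over the 4 (overloaded truck, structural fatigue) configurations:
  P(strain alarm) = 0.05×0.82×0.65 + 0.7815×0.82×0.35 + 0.7815×0.18×0.65 + 0.949745×0.18×0.35
        = 0.026650 + 0.224290 + 0.091436 + 0.059834 = 0.402210
Keeping only the structural fatigue-present terms gives 0.284124, so
  P(structural fatigue | strain alarm) = 0.284124 / 0.402210 ≈ 0.7064

With the extra evidence:
For the numerator, keep only structural fatigue=true terms: 0.949745*0.35 = 0.332411
The normalizing constant is 0.7815*0.65 + 0.949745*0.35 = 0.840386
P(structural fatigue | strain alarm, overloaded truck) = 0.332411/0.840386 ≈ 0.3955

P(structural fatigue | strain alarm) ≈ 0.7064; P(structural fatigue | strain alarm, overloaded truck) ≈ 0.3955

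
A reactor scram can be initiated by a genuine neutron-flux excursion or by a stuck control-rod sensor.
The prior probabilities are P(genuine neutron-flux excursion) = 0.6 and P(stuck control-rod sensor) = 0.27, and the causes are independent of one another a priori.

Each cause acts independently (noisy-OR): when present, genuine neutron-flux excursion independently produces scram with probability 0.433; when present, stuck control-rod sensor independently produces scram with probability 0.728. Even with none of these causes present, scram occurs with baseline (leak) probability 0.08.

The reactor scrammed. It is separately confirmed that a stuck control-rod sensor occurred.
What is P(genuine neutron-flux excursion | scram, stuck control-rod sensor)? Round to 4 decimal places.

Under noisy-OR, P(scram | causes) = 1 − (1−0.08)·∏(1−qᵢ) over the active causes.
P(scram | stuck control-rod sensor) = 0.74976*0.4 + 0.858114*0.6 = 0.299904 + 0.514868 = 0.814772
Of this, 0.514868 comes from 0.858114*0.6 (the genuine neutron-flux excursion=true cases).
So P(genuine neutron-flux excursion | scram, stuck control-rod sensor) = 0.514868/0.814772 ≈ 0.6319.

P(genuine neutron-flux excursion | scram, stuck control-rod sensor) ≈ 0.6319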